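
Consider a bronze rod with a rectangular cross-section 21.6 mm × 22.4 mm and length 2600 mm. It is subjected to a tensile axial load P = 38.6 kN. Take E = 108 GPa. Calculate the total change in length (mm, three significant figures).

A = 483.8 mm².
δ_mech = NL/(AE) = 38600·2600/(483.8·108000) = 1.921 mm.

1.92 mm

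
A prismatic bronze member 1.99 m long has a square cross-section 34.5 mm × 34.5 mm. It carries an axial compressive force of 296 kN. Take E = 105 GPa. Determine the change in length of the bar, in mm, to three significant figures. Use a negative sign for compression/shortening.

-4.71 mm

A = 1190 mm².
δ_mech = NL/(AE) = -296000·1990/(1190·105000) = -4.713 mm.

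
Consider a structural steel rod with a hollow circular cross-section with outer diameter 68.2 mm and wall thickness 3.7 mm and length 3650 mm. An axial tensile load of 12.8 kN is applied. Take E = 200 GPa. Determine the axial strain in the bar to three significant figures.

A = 749.7 mm².
σ = N/A = 17.07 MPa; ε = σ/E = 17.07/200000 = 8.536e-05.

8.54e-05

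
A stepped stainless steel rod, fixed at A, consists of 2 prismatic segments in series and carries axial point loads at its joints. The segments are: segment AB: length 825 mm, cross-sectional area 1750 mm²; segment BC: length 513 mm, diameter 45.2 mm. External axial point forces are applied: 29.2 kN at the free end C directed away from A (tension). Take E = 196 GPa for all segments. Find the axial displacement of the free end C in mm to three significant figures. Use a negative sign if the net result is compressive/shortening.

Internal axial forces (sectioning from the free end, tension +): N_BC = 29.2 kN, N_AB = 29.2 kN.
A_BC = 1605 mm².
δ_AB = 29200·825/(1750·196000) = 0.07023 mm
δ_BC = 29200·513/(1605·196000) = 0.04763 mm
δ = Σδ_i = 0.1179 mm.

0.118 mm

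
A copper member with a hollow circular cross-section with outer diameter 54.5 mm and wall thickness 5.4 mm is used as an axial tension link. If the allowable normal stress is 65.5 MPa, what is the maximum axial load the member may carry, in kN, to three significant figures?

54.6 kN

A = 833 mm².
P_max = σ_allow · A = 65.5 · 833 = 54560 N = 54.56 kN.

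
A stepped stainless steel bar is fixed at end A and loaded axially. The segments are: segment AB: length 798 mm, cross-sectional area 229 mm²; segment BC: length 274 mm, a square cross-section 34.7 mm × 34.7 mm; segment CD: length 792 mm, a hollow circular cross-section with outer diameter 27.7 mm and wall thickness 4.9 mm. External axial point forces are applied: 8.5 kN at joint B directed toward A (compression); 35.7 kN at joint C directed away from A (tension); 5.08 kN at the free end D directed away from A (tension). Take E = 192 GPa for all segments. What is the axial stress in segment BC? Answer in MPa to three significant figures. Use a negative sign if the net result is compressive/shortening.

Internal axial forces (sectioning from the free end, tension +): N_CD = 5.08 kN, N_BC = 40.78 kN, N_AB = 32.28 kN.
A_BC = 1204 mm².
σ_BC = N_BC/A_BC = 40780/1204 = 33.87 MPa.

33.9 MPa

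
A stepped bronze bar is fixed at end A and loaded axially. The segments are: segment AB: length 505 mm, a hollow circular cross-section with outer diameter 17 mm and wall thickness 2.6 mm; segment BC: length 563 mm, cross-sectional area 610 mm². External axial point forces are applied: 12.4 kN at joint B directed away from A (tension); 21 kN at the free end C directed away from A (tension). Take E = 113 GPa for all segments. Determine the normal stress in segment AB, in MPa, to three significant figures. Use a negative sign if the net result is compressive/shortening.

Internal axial forces (sectioning from the free end, tension +): N_BC = 21 kN, N_AB = 33.4 kN.
A_AB = 117.6 mm².
σ_AB = N_AB/A_AB = 33400/117.6 = 284 MPa.

284 MPa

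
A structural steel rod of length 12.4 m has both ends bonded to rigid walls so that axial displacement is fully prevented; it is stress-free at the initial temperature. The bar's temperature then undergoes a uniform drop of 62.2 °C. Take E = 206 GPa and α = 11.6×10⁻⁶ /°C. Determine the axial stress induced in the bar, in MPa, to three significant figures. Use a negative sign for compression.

149 MPa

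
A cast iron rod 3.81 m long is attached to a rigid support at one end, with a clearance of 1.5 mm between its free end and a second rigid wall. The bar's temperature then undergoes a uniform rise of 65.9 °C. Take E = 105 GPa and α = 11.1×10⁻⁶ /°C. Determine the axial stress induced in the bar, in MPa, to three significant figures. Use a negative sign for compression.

-35.5 MPa

Free thermal expansion αLΔT = 11.1e-6 · 3810 · 65.9 = 2.787 mm.
The walls engage after the gap closes; constrained expansion = 2.787 − 1.5 = 1.287 mm.
The walls impose strain ε = −(1.287)/3810 = -3.3779e-04; σ = Eε = 105000 · -3.3779e-04 = -35.47 MPa.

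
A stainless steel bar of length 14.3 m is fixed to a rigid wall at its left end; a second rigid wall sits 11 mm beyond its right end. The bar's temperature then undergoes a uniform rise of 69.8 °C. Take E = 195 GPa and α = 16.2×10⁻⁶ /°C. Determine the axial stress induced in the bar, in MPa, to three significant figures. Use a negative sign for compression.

-70.5 MPa

Free thermal expansion αLΔT = 16.2e-6 · 14300 · 69.8 = 16.17 mm.
The walls engage after the gap closes; constrained expansion = 16.17 − 11 = 5.17 mm.
The walls impose strain ε = −(5.17)/14300 = -3.6153e-04; σ = Eε = 195000 · -3.6153e-04 = -70.5 MPa.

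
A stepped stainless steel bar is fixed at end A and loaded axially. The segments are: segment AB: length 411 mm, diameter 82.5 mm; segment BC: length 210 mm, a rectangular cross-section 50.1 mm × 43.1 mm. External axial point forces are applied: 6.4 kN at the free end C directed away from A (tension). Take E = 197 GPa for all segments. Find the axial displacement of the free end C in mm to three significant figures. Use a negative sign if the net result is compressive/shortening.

0.00566 mm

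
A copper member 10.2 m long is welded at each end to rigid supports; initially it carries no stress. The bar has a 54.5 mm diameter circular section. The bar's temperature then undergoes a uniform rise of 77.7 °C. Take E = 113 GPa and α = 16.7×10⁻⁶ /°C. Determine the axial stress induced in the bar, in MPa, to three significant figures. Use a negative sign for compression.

Free thermal expansion αLΔT = 16.7e-6 · 10200 · 77.7 = 13.24 mm.
The walls impose strain ε = −(13.24)/10200 = -1.2976e-03; σ = Eε = 113000 · -1.2976e-03 = -146.6 MPa.

-147 MPa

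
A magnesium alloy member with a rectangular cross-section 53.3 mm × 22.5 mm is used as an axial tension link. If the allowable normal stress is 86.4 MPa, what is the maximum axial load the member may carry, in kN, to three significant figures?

A = 1199 mm².
P_max = σ_allow · A = 86.4 · 1199 = 103600 N = 103.6 kN.

104 kN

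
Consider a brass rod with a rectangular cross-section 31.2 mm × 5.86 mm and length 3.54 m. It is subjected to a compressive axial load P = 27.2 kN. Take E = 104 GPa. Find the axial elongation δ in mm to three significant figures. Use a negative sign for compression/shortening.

-5.06 mm

A = 182.8 mm².
δ_mech = NL/(AE) = -27200·3540/(182.8·104000) = -5.064 mm.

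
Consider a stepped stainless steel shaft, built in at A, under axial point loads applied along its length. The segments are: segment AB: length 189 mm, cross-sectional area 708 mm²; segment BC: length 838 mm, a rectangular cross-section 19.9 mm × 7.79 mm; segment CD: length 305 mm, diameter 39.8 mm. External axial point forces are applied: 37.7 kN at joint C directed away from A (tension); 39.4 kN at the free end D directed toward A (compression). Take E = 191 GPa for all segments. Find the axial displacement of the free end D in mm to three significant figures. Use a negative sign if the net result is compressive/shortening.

Internal axial forces (sectioning from the free end, tension +): N_CD = -39.4 kN, N_BC = -1.7 kN, N_AB = -1.7 kN.
A_BC = 155 mm².
A_CD = 1244 mm².
δ_AB = -1700·189/(708·191000) = -0.002376 mm
δ_BC = -1700·838/(155·191000) = -0.04811 mm
δ_CD = -39400·305/(1244·191000) = -0.05057 mm
δ = Σδ_i = -0.1011 mm.

-0.101 mm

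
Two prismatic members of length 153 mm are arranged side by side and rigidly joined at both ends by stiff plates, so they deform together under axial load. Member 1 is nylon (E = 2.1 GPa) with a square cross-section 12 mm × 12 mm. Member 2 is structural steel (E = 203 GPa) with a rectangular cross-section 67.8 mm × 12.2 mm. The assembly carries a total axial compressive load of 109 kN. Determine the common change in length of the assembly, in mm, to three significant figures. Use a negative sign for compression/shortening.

A_1 = 144 mm².
A_2 = 827.2 mm².
Equal strain + equilibrium ⇒ each member carries load in proportion to AE: A₁E₁ = 302400 N, A₂E₂ = 167900000 N, ΣAE = 168200000 N.
δ = PL/ΣAE = -109000·153/168200000 = -0.09914 mm.

-0.0991 mm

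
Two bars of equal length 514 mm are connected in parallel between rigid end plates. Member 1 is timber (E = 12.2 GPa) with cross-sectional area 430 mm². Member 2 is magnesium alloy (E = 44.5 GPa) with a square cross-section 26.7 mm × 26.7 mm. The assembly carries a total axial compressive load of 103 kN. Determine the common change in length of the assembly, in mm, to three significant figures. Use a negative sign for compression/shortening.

A_2 = 712.9 mm².
Equal strain + equilibrium ⇒ each member carries load in proportion to AE: A₁E₁ = 5246000 N, A₂E₂ = 31720000 N, ΣAE = 36970000 N.
δ = PL/ΣAE = -103000·514/36970000 = -1.432 mm.

-1.43 mm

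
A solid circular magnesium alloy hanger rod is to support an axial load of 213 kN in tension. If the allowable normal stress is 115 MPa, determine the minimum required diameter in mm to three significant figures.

48.6 mm

Required area A ≥ P/σ_allow = 213000/115 = 1852 mm².
For a solid circular section, d ≥ √(4A/π) = 48.56 mm.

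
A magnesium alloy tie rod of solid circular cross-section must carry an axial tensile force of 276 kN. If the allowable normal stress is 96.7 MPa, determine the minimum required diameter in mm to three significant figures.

60.3 mm

Required area A ≥ P/σ_allow = 276000/96.7 = 2854 mm².
For a solid circular section, d ≥ √(4A/π) = 60.28 mm.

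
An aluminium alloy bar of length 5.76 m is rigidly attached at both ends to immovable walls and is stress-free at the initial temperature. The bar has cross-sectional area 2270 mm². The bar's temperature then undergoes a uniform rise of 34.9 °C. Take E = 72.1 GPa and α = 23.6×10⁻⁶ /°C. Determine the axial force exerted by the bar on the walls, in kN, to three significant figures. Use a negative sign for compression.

-135 kN

Free thermal expansion αLΔT = 23.6e-6 · 5760 · 34.9 = 4.744 mm.
The walls impose strain ε = −(4.744)/5760 = -8.2364e-04; σ = Eε = 72100 · -8.2364e-04 = -59.38 MPa.
Wall reaction R = σ·A = -59.38·2270 = -134800 N = -134.8 kN.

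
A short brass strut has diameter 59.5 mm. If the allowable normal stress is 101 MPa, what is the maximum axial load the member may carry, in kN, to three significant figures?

281 kN

A = 2781 mm².
P_max = σ_allow · A = 101 · 2781 = 280800 N = 280.8 kN.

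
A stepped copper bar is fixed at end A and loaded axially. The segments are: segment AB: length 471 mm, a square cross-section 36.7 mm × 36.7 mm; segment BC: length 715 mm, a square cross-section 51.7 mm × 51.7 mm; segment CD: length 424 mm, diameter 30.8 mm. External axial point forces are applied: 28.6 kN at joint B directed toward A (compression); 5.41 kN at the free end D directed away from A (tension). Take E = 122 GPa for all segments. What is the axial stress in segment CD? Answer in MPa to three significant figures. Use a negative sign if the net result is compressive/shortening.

Internal axial forces (sectioning from the free end, tension +): N_CD = 5.41 kN, N_BC = 5.41 kN, N_AB = -23.19 kN.
A_CD = 745.1 mm².
σ_CD = N_CD/A_CD = 5410/745.1 = 7.261 MPa.

7.26 MPa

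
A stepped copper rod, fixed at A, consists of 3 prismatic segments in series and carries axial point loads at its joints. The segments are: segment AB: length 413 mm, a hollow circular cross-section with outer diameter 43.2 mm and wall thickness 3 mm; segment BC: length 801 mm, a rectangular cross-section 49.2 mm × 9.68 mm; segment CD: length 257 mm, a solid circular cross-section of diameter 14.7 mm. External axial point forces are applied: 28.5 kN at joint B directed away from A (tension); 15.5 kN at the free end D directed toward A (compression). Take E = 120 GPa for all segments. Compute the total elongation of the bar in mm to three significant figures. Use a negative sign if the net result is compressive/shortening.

Internal axial forces (sectioning from the free end, tension +): N_CD = -15.5 kN, N_BC = -15.5 kN, N_AB = 13 kN.
A_AB = 378.9 mm².
A_BC = 476.3 mm².
A_CD = 169.7 mm².
δ_AB = 13000·413/(378.9·120000) = 0.1181 mm
δ_BC = -15500·801/(476.3·120000) = -0.2172 mm
δ_CD = -15500·257/(169.7·120000) = -0.1956 mm
δ = Σδ_i = -0.2947 mm.

-0.295 mm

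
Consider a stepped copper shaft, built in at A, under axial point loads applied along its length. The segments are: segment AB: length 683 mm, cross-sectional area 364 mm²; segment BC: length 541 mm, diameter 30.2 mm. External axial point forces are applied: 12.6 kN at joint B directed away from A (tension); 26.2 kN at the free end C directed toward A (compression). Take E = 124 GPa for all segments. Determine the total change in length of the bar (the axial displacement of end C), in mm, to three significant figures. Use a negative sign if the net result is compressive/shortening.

-0.365 mm

Internal axial forces (sectioning from the free end, tension +): N_BC = -26.2 kN, N_AB = -13.6 kN.
A_BC = 716.3 mm².
δ_AB = -13600·683/(364·124000) = -0.2058 mm
δ_BC = -26200·541/(716.3·124000) = -0.1596 mm
δ = Σδ_i = -0.3654 mm.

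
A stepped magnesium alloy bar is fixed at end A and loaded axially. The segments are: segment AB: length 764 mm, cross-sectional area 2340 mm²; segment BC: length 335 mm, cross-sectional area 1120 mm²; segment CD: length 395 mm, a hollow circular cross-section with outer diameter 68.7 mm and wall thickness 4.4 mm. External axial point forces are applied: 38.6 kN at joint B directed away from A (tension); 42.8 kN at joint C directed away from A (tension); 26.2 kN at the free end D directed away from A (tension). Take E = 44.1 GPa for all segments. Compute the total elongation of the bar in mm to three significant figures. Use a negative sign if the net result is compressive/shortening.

Internal axial forces (sectioning from the free end, tension +): N_CD = 26.2 kN, N_BC = 69 kN, N_AB = 107.6 kN.
A_CD = 888.8 mm².
δ_AB = 107600·764/(2340·44100) = 0.7966 mm
δ_BC = 69000·335/(1120·44100) = 0.468 mm
δ_CD = 26200·395/(888.8·44100) = 0.264 mm
δ = Σδ_i = 1.529 mm.

1.53 mm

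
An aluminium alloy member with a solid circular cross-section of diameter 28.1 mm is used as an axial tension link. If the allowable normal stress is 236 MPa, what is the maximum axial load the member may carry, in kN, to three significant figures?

146 kN

A = 620.2 mm².
P_max = σ_allow · A = 236 · 620.2 = 146400 N = 146.4 kN.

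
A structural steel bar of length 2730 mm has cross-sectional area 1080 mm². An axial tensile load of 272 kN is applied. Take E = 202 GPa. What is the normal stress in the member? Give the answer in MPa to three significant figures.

252 MPa

σ = N/A = 272000/1080 = 251.9 MPa.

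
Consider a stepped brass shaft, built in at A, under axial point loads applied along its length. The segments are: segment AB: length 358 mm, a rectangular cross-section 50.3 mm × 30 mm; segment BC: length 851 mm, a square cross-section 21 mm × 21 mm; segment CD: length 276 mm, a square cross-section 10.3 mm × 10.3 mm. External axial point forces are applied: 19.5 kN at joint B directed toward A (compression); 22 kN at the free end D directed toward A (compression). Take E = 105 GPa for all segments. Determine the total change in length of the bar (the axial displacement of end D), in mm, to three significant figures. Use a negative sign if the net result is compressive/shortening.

-1.04 mm

Internal axial forces (sectioning from the free end, tension +): N_CD = -22 kN, N_BC = -22 kN, N_AB = -41.5 kN.
A_AB = 1509 mm².
A_BC = 441 mm².
A_CD = 106.1 mm².
δ_AB = -41500·358/(1509·105000) = -0.09377 mm
δ_BC = -22000·851/(441·105000) = -0.4043 mm
δ_CD = -22000·276/(106.1·105000) = -0.5451 mm
δ = Σδ_i = -1.043 mm.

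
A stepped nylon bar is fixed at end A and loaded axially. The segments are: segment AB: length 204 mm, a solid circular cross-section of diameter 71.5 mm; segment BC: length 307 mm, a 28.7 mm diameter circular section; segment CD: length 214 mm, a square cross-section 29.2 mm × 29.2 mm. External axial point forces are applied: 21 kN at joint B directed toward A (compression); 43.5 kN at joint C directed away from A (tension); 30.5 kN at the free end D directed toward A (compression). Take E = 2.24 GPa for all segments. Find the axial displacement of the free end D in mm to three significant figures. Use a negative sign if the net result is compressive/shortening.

Internal axial forces (sectioning from the free end, tension +): N_CD = -30.5 kN, N_BC = 13 kN, N_AB = -8 kN.
A_AB = 4015 mm².
A_BC = 646.9 mm².
A_CD = 852.6 mm².
δ_AB = -8000·204/(4015·2240) = -0.1815 mm
δ_BC = 13000·307/(646.9·2240) = 2.754 mm
δ_CD = -30500·214/(852.6·2240) = -3.417 mm
δ = Σδ_i = -0.8448 mm.

-0.845 mm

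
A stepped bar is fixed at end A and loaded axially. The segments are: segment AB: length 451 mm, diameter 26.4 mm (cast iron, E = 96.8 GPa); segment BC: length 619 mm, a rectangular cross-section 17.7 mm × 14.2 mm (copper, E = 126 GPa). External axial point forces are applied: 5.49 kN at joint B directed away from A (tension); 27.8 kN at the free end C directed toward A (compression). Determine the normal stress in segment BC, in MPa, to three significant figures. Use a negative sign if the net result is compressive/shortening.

-111 MPa

Internal axial forces (sectioning from the free end, tension +): N_BC = -27.8 kN, N_AB = -22.31 kN.
A_BC = 251.3 mm².
σ_BC = N_BC/A_BC = -27800/251.3 = -110.6 MPa.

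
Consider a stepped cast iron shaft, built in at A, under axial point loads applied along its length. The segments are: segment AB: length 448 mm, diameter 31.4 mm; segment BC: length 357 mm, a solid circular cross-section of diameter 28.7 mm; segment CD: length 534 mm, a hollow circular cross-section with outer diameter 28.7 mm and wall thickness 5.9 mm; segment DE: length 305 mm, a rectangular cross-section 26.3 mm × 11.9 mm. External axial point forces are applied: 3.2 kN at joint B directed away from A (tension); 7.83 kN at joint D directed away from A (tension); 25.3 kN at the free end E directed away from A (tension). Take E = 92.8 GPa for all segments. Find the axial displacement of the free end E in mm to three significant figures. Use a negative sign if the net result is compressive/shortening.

1.14 mm

Internal axial forces (sectioning from the free end, tension +): N_DE = 25.3 kN, N_CD = 33.13 kN, N_BC = 33.13 kN, N_AB = 36.33 kN.
A_AB = 774.4 mm².
A_BC = 646.9 mm².
A_CD = 422.6 mm².
A_DE = 313 mm².
δ_AB = 36330·448/(774.4·92800) = 0.2265 mm
δ_BC = 33130·357/(646.9·92800) = 0.197 mm
δ_CD = 33130·534/(422.6·92800) = 0.4511 mm
δ_DE = 25300·305/(313·92800) = 0.2657 mm
δ = Σδ_i = 1.14 mm.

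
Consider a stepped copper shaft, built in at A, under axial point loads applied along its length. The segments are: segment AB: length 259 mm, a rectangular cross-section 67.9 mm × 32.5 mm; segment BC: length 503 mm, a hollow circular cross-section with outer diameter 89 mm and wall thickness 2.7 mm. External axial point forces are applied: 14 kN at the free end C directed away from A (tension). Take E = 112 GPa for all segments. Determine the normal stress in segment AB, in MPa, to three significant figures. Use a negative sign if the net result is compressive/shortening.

Internal axial forces (sectioning from the free end, tension +): N_BC = 14 kN, N_AB = 14 kN.
A_AB = 2207 mm².
σ_AB = N_AB/A_AB = 14000/2207 = 6.344 MPa.

6.34 MPa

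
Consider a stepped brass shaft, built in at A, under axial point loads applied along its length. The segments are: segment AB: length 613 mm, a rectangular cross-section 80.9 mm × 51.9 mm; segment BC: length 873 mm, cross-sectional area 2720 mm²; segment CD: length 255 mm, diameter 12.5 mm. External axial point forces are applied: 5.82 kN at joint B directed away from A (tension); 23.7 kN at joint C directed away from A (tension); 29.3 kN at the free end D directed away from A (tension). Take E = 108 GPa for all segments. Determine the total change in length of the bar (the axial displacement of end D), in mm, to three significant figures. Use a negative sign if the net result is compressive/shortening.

0.801 mm

Internal axial forces (sectioning from the free end, tension +): N_CD = 29.3 kN, N_BC = 53 kN, N_AB = 58.82 kN.
A_AB = 4199 mm².
A_CD = 122.7 mm².
δ_AB = 58820·613/(4199·108000) = 0.07951 mm
δ_BC = 53000·873/(2720·108000) = 0.1575 mm
δ_CD = 29300·255/(122.7·108000) = 0.5637 mm
δ = Σδ_i = 0.8008 mm.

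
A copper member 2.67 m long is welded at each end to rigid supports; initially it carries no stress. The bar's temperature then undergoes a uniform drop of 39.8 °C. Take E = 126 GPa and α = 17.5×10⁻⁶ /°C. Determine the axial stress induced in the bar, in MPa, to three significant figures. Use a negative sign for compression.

87.8 MPa

Free thermal expansion αLΔT = 17.5e-6 · 2670 · -39.8 = -1.86 mm.
The walls impose strain ε = −(-1.86)/2670 = 6.9650e-04; σ = Eε = 126000 · 6.9650e-04 = 87.76 MPa.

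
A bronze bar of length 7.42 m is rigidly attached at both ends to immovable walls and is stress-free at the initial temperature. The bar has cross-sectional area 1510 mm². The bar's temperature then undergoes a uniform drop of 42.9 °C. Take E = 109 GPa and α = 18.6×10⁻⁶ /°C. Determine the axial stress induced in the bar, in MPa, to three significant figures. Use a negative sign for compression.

87.0 MPa

Free thermal expansion αLΔT = 18.6e-6 · 7420 · -42.9 = -5.921 mm.
The walls impose strain ε = −(-5.921)/7420 = 7.9794e-04; σ = Eε = 109000 · 7.9794e-04 = 86.98 MPa.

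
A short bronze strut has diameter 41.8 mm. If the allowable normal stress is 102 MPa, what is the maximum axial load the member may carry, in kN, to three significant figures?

140 kN

A = 1372 mm².
P_max = σ_allow · A = 102 · 1372 = 140000 N = 140 kN.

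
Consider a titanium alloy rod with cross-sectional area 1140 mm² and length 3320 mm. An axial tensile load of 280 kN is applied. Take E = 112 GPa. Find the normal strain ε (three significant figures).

σ = N/A = 245.6 MPa; ε = σ/E = 245.6/112000 = 2.193e-03.

0.00219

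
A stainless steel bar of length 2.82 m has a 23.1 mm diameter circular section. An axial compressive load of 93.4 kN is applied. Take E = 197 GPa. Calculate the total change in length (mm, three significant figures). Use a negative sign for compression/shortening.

-3.19 mm

A = 419.1 mm².
δ_mech = NL/(AE) = -93400·2820/(419.1·197000) = -3.19 mm.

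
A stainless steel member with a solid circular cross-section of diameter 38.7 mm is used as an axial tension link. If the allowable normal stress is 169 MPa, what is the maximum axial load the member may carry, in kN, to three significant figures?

199 kN

A = 1176 mm².
P_max = σ_allow · A = 169 · 1176 = 198800 N = 198.8 kN.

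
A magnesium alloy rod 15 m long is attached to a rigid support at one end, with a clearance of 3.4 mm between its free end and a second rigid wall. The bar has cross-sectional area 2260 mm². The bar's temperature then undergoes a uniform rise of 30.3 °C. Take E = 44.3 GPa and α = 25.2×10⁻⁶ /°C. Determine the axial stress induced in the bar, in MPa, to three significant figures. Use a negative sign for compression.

Free thermal expansion αLΔT = 25.2e-6 · 15000 · 30.3 = 11.45 mm.
The walls engage after the gap closes; constrained expansion = 11.45 − 3.4 = 8.053 mm.
The walls impose strain ε = −(8.053)/15000 = -5.3689e-04; σ = Eε = 44300 · -5.3689e-04 = -23.78 MPa.

-23.8 MPa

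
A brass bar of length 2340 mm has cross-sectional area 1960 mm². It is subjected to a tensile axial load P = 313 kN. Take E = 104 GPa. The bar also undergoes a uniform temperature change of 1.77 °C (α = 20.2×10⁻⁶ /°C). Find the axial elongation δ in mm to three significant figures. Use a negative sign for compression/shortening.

δ_mech = NL/(AE) = 313000·2340/(1960·104000) = 3.593 mm.
δ_thermal = αLΔT = 20.2e-6·2340·1.77 = 0.08366 mm.
δ = δ_mech + δ_thermal = 3.677 mm.

3.68 mm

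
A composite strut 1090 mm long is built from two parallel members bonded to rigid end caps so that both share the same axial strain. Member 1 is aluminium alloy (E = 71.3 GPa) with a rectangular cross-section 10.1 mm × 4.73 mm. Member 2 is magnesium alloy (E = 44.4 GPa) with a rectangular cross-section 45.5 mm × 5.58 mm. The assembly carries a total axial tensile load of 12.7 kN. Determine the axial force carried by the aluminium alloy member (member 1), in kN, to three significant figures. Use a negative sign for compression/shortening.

A_1 = 47.77 mm².
A_2 = 253.9 mm².
Equal strain + equilibrium ⇒ each member carries load in proportion to AE: A₁E₁ = 3406000 N, A₂E₂ = 11270000 N, ΣAE = 14680000 N.
F₁ = P·A₁E₁/ΣAE = 12700·3406000/14680000 = 2947 N.

2.95 kN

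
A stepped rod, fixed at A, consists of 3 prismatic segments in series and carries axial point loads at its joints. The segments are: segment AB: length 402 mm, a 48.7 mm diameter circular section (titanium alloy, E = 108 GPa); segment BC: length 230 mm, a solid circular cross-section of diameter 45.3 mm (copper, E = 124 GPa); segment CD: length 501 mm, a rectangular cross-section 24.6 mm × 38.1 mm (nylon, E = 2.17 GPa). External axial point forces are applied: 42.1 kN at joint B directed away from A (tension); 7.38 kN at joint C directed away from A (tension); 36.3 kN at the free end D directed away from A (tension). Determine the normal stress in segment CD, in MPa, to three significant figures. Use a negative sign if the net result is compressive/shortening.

38.7 MPa

Internal axial forces (sectioning from the free end, tension +): N_CD = 36.3 kN, N_BC = 43.68 kN, N_AB = 85.78 kN.
A_CD = 937.3 mm².
σ_CD = N_CD/A_CD = 36300/937.3 = 38.73 MPa.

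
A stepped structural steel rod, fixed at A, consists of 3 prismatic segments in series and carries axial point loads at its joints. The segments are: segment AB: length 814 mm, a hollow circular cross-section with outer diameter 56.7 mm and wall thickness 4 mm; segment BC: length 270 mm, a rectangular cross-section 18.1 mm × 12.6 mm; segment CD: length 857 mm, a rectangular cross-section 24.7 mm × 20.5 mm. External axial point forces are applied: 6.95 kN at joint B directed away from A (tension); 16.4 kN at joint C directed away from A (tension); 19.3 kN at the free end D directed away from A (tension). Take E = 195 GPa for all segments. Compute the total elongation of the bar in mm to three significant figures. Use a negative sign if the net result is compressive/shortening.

Internal axial forces (sectioning from the free end, tension +): N_CD = 19.3 kN, N_BC = 35.7 kN, N_AB = 42.65 kN.
A_AB = 662.2 mm².
A_BC = 228.1 mm².
A_CD = 506.3 mm².
δ_AB = 42650·814/(662.2·195000) = 0.2688 mm
δ_BC = 35700·270/(228.1·195000) = 0.2167 mm
δ_CD = 19300·857/(506.3·195000) = 0.1675 mm
δ = Σδ_i = 0.6531 mm.

0.653 mm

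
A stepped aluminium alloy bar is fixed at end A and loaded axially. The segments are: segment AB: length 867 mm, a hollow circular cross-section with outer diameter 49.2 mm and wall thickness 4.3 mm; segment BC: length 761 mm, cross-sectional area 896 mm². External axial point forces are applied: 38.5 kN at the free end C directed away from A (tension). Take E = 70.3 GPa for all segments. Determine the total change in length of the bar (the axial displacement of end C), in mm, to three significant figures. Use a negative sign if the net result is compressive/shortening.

1.25 mm

Internal axial forces (sectioning from the free end, tension +): N_BC = 38.5 kN, N_AB = 38.5 kN.
A_AB = 606.5 mm².
δ_AB = 38500·867/(606.5·70300) = 0.7828 mm
δ_BC = 38500·761/(896·70300) = 0.4651 mm
δ = Σδ_i = 1.248 mm.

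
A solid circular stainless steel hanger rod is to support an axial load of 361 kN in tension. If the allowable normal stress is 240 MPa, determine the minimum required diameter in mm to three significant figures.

43.8 mm

Required area A ≥ P/σ_allow = 361000/240 = 1504 mm².
For a solid circular section, d ≥ √(4A/π) = 43.76 mm.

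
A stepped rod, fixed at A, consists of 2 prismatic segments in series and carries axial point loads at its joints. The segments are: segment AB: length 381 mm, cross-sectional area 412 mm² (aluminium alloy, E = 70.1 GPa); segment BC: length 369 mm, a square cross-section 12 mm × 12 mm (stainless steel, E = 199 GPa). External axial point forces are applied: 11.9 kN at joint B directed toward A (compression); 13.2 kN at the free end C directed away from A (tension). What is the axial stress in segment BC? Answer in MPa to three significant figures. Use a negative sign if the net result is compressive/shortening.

91.7 MPa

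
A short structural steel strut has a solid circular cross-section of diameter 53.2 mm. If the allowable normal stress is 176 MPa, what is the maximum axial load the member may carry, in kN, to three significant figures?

391 kN

A = 2223 mm².
P_max = σ_allow · A = 176 · 2223 = 391200 N = 391.2 kN.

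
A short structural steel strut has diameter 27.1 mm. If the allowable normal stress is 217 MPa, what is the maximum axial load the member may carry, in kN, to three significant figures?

125 kN

A = 576.8 mm².
P_max = σ_allow · A = 217 · 576.8 = 125200 N = 125.2 kN.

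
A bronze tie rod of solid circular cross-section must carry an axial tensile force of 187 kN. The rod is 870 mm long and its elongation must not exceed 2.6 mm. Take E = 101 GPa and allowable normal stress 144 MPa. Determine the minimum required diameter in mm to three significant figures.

Required area A ≥ P/σ_allow = 187000/144 = 1299 mm².
For a solid circular section, d ≥ √(4A/π) = 40.66 mm.
Elongation limit: A ≥ PL/(Eδ_allow) = 187000·870/(101000·2.6) = 619.5 mm² ⇒ d ≥ 28.09 mm.
The stress limit governs.

40.7 mm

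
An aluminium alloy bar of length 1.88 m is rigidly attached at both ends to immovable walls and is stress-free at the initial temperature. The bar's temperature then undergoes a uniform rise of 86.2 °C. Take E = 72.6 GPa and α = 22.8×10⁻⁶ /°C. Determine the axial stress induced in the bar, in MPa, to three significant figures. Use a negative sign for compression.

-143 MPa

Free thermal expansion αLΔT = 22.8e-6 · 1880 · 86.2 = 3.695 mm.
The walls impose strain ε = −(3.695)/1880 = -1.9654e-03; σ = Eε = 72600 · -1.9654e-03 = -142.7 MPa.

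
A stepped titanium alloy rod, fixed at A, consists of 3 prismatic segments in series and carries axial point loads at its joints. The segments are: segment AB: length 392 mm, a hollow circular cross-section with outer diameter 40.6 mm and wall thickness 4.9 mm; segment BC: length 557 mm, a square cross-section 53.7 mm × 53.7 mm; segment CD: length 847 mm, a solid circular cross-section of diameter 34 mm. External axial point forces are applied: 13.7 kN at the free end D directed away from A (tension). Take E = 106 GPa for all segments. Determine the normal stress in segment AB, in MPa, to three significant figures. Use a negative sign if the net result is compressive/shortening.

Internal axial forces (sectioning from the free end, tension +): N_CD = 13.7 kN, N_BC = 13.7 kN, N_AB = 13.7 kN.
A_AB = 549.6 mm².
σ_AB = N_AB/A_AB = 13700/549.6 = 24.93 MPa.

24.9 MPa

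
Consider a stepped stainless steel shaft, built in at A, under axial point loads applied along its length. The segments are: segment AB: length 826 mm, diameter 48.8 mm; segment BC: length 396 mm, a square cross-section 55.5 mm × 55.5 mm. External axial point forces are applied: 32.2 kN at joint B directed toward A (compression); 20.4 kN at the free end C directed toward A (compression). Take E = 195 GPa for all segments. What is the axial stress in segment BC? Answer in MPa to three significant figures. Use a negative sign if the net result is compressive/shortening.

-6.62 MPa

Internal axial forces (sectioning from the free end, tension +): N_BC = -20.4 kN, N_AB = -52.6 kN.
A_BC = 3080 mm².
σ_BC = N_BC/A_BC = -20400/3080 = -6.623 MPa.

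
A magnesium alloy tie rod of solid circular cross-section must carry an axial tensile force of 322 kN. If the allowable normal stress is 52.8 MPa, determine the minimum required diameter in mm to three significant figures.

Required area A ≥ P/σ_allow = 322000/52.8 = 6098 mm².
For a solid circular section, d ≥ √(4A/π) = 88.12 mm.

88.1 mm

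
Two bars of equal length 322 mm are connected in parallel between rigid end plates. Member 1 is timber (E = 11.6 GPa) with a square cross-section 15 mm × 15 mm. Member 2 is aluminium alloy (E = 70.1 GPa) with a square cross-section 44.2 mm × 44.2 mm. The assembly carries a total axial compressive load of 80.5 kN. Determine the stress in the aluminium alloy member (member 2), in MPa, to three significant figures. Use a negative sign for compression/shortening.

-40.4 MPa

A_1 = 225 mm².
A_2 = 1954 mm².
Equal strain + equilibrium ⇒ each member carries load in proportion to AE: A₁E₁ = 2610000 N, A₂E₂ = 137000000 N, ΣAE = 139600000 N.
σ₂ = P·E₂/ΣAE = -80500·70100/139600000 = -40.43 MPa.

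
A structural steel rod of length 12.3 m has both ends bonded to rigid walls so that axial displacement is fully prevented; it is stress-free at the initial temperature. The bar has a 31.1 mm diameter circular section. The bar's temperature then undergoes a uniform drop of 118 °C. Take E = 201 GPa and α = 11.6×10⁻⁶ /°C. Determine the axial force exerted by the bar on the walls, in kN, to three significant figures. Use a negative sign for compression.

209 kN

Free thermal expansion αLΔT = 11.6e-6 · 12300 · -118 = -16.84 mm.
The walls impose strain ε = −(-16.84)/12300 = 1.3688e-03; σ = Eε = 201000 · 1.3688e-03 = 275.1 MPa.
Wall reaction R = σ·A = 275.1·759.6 = 209000 N = 209 kN.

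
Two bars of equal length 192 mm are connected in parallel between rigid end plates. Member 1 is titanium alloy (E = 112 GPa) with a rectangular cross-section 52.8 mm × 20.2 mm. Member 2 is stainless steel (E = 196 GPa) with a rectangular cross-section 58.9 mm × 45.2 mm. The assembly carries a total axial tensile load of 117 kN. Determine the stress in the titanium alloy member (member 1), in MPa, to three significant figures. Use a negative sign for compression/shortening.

A_1 = 1067 mm².
A_2 = 2662 mm².
Equal strain + equilibrium ⇒ each member carries load in proportion to AE: A₁E₁ = 119500000 N, A₂E₂ = 521800000 N, ΣAE = 641300000 N.
σ₁ = P·E₁/ΣAE = 117000·112000/641300000 = 20.43 MPa.

20.4 MPa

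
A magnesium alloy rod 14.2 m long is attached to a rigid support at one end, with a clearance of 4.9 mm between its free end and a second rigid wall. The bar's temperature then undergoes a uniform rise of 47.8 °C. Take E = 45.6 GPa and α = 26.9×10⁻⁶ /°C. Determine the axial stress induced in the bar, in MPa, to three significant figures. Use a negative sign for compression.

-42.9 MPa

Free thermal expansion αLΔT = 26.9e-6 · 14200 · 47.8 = 18.26 mm.
The walls engage after the gap closes; constrained expansion = 18.26 − 4.9 = 13.36 mm.
The walls impose strain ε = −(13.36)/14200 = -9.4075e-04; σ = Eε = 45600 · -9.4075e-04 = -42.9 MPa.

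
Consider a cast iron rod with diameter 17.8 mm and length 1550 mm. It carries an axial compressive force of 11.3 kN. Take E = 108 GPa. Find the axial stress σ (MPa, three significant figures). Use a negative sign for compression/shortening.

-45.4 MPa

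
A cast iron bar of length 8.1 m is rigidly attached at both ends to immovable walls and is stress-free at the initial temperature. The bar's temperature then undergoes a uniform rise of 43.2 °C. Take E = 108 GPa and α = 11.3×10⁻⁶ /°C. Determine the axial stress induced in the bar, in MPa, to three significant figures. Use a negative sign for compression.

Free thermal expansion αLΔT = 11.3e-6 · 8100 · 43.2 = 3.954 mm.
The walls impose strain ε = −(3.954)/8100 = -4.8816e-04; σ = Eε = 108000 · -4.8816e-04 = -52.72 MPa.

-52.7 MPa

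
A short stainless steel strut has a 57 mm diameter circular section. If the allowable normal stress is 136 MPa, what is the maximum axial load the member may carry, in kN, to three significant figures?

347 kN

A = 2552 mm².
P_max = σ_allow · A = 136 · 2552 = 347000 N = 347 kN.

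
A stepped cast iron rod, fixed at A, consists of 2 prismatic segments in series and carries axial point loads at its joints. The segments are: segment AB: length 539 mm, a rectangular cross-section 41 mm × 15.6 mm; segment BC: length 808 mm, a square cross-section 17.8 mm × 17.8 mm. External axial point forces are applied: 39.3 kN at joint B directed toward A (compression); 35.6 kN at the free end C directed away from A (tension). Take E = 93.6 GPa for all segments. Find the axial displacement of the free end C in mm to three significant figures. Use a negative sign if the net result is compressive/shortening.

0.937 mm

Internal axial forces (sectioning from the free end, tension +): N_BC = 35.6 kN, N_AB = -3.7 kN.
A_AB = 639.6 mm².
A_BC = 316.8 mm².
δ_AB = -3700·539/(639.6·93600) = -0.03331 mm
δ_BC = 35600·808/(316.8·93600) = 0.9699 mm
δ = Σδ_i = 0.9366 mm.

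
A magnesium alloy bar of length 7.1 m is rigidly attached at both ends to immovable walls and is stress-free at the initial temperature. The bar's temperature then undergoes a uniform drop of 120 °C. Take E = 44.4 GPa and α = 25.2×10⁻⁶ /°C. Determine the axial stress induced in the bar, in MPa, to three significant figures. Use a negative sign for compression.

134 MPa

Free thermal expansion αLΔT = 25.2e-6 · 7100 · -120 = -21.47 mm.
The walls impose strain ε = −(-21.47)/7100 = 3.0240e-03; σ = Eε = 44400 · 3.0240e-03 = 134.3 MPa.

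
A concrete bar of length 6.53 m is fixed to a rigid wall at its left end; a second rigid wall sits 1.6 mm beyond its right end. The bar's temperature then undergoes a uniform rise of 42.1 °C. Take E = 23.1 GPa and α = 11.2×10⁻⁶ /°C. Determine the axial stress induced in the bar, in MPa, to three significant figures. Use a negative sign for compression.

-5.23 MPa

Free thermal expansion αLΔT = 11.2e-6 · 6530 · 42.1 = 3.079 mm.
The walls engage after the gap closes; constrained expansion = 3.079 − 1.6 = 1.479 mm.
The walls impose strain ε = −(1.479)/6530 = -2.2650e-04; σ = Eε = 23100 · -2.2650e-04 = -5.232 MPa.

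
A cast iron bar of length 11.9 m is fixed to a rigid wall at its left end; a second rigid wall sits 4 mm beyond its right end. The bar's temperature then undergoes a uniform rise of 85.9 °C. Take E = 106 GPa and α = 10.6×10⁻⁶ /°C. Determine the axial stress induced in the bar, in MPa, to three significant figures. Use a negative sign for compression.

Free thermal expansion αLΔT = 10.6e-6 · 11900 · 85.9 = 10.84 mm.
The walls engage after the gap closes; constrained expansion = 10.84 − 4 = 6.835 mm.
The walls impose strain ε = −(6.835)/11900 = -5.7441e-04; σ = Eε = 106000 · -5.7441e-04 = -60.89 MPa.

-60.9 MPa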